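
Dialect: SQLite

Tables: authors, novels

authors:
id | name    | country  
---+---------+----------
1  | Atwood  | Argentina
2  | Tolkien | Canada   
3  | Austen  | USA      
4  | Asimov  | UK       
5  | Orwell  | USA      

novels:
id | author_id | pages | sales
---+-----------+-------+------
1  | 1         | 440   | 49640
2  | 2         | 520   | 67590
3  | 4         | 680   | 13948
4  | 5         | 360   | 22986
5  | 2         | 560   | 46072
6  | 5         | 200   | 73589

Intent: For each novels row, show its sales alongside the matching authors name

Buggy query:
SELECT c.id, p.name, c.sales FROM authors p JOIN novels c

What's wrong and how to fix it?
Bug: Missing join condition: each novels row is matched to all authors rows instead of just its own

Fix: Add ON c.author_id = p.id to the JOIN

Corrected query:
SELECT c.id, p.name, c.sales FROM authors p JOIN novels c ON c.author_id = p.id

Result:
id | name    | sales
---+---------+------
1  | Atwood  | 49640
2  | Tolkien | 67590
3  | Asimov  | 13948
4  | Orwell  | 22986
5  | Tolkien | 46072
6  | Orwell  | 73589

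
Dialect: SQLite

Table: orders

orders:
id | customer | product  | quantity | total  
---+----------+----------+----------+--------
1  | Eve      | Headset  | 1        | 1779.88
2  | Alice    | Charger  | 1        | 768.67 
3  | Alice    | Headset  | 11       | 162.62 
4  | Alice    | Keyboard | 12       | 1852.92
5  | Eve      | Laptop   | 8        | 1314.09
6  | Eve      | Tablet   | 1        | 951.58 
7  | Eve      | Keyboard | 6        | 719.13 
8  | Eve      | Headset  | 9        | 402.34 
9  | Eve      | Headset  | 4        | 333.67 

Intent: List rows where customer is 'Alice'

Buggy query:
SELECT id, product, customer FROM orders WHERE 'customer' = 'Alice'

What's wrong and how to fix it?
Bug: 'customer' in single quotes is a string literal, not the column; the comparison is literal-vs-literal and never true

Fix: Remove the quotes around the column name (or use double quotes for an identifier)

Corrected query:
SELECT id, product, customer FROM orders WHERE customer = 'Alice'

Result:
id | product  | customer
---+----------+---------
2  | Charger  | Alice   
3  | Headset  | Alice   
4  | Keyboard | Alice   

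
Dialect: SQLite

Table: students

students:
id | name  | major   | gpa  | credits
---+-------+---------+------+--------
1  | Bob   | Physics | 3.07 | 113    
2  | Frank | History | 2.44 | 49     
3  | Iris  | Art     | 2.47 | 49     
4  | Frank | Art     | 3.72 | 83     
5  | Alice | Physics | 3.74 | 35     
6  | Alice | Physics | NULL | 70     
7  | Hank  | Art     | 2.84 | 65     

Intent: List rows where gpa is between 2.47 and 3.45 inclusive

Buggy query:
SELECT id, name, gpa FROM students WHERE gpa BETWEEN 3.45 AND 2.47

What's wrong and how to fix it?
Bug: BETWEEN expects the lower bound first; with 3.45 AND 2.47 the range is empty

Fix: Swap the bounds so the smaller value comes first

Corrected query:
SELECT id, name, gpa FROM students WHERE gpa BETWEEN 2.47 AND 3.45

Result:
id | name | gpa 
---+------+-----
1  | Bob  | 3.07
3  | Iris | 2.47
7  | Hank | 2.84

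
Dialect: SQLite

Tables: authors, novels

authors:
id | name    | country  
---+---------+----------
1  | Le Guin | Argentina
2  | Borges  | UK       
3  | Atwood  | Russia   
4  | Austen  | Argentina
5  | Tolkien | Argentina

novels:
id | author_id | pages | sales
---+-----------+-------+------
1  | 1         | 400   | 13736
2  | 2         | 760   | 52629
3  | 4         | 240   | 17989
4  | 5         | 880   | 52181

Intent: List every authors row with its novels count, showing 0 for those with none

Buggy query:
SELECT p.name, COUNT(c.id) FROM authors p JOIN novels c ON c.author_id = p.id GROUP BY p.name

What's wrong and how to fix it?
Bug: INNER JOIN drops authors rows that have no matching novels rows

Fix: Use LEFT JOIN so parents without children still appear (COUNT(c.id) gives 0)

Corrected query:
SELECT p.name, COUNT(c.id) FROM authors p LEFT JOIN novels c ON c.author_id = p.id GROUP BY p.name

Result:
name    | COUNT(c.id)
--------+------------
Atwood  | 0          
Austen  | 1          
Borges  | 1          
Le Guin | 1          
Tolkien | 1          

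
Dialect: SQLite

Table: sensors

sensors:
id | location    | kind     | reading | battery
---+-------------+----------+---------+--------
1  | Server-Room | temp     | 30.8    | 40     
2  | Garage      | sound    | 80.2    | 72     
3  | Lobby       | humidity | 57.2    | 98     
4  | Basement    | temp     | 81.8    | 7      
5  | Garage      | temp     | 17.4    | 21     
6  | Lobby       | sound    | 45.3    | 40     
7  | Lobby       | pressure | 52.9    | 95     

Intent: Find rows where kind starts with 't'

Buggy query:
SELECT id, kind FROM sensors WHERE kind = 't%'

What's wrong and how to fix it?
Bug: '=' compares the literal string including the % character; pattern matching needs LIKE

Fix: Replace '=' with LIKE so 't%' is treated as a pattern

Corrected query:
SELECT id, kind FROM sensors WHERE kind LIKE 't%'

Result:
id | kind
---+-----
1  | temp
4  | temp
5  | temp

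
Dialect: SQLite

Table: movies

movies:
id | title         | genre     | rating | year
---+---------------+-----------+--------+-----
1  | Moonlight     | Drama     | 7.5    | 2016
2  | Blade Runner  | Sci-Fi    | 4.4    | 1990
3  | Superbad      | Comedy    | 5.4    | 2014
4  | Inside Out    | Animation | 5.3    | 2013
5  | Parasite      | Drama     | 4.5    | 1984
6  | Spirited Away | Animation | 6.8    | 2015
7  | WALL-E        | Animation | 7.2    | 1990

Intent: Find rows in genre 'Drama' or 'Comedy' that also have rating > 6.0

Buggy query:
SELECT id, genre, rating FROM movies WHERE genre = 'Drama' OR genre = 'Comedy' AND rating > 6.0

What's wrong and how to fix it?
Bug: Without parentheses, AND is evaluated before OR, so the rating filter only applies to the 'Comedy' branch

Fix: Add parentheses around the OR so the AND applies to both alternatives

Corrected query:
SELECT id, genre, rating FROM movies WHERE (genre = 'Drama' OR genre = 'Comedy') AND rating > 6.0

Result:
id | genre | rating
---+-------+-------
1  | Drama | 7.5   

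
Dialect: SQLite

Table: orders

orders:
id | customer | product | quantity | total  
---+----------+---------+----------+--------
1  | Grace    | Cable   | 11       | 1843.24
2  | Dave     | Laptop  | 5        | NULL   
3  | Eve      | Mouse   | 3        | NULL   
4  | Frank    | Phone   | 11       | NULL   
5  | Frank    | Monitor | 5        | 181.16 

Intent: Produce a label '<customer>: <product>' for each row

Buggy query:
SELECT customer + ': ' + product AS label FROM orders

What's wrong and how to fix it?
Bug: SQLite uses || for string concatenation; + coerces text to numbers (yielding 0)

Fix: Replace + with || to concatenate text

Corrected query:
SELECT customer || ': ' || product AS label FROM orders

Result:
label         
--------------
Grace: Cable  
Dave: Laptop  
Eve: Mouse    
Frank: Phone  
Frank: Monitor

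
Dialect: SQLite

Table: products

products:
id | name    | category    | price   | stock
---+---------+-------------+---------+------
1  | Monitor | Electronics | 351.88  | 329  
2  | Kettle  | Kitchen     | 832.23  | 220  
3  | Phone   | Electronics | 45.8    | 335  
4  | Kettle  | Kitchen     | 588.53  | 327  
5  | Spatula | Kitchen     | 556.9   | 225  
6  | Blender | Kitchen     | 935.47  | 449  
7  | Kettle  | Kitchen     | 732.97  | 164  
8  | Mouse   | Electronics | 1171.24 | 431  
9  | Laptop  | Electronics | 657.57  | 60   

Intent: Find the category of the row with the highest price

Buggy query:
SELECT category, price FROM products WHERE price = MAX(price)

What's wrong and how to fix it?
Bug: MAX(price) is an aggregate and cannot be used directly in WHERE

Fix: Use a subquery: WHERE price = (SELECT MAX(price) FROM products)

Corrected query:
SELECT category, price FROM products WHERE price = (SELECT MAX(price) FROM products)

Result:
category    | price  
------------+--------
Electronics | 1171.24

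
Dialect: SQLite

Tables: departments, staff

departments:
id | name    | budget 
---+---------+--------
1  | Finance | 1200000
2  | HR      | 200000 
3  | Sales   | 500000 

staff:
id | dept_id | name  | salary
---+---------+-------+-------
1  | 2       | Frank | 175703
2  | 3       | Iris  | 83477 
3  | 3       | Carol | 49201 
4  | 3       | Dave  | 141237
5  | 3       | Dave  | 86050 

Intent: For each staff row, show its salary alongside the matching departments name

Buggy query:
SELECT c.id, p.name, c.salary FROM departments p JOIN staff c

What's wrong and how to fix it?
Bug: JOIN with no ON clause produces a cartesian product; every staff row pairs with every departments row

Fix: Specify the join condition linking the foreign key to the parent id

Corrected query:
SELECT c.id, p.name, c.salary FROM departments p JOIN staff c ON c.dept_id = p.id

Result:
id | name  | salary
---+-------+-------
1  | HR    | 175703
2  | Sales | 83477 
3  | Sales | 49201 
4  | Sales | 141237
5  | Sales | 86050 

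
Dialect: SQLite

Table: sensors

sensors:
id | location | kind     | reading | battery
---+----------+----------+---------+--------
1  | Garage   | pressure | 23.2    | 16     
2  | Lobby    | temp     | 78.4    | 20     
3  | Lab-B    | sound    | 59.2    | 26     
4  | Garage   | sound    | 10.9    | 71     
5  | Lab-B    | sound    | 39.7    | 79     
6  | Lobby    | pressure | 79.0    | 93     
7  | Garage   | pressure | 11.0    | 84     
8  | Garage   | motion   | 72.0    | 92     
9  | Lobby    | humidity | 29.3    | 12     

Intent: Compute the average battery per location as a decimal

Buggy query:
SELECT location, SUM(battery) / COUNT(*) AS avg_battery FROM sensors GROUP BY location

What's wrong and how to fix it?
Bug: SUM(battery) and COUNT(*) are both integers; the division truncates the fractional part

Fix: Cast one side to REAL so the division keeps the fractional part

Corrected query:
SELECT location, SUM(battery) * 1.0 / COUNT(*) AS avg_battery FROM sensors GROUP BY location

Result:
location | avg_battery
---------+------------
Garage   | 65.75      
Lab-B    | 52.5       
Lobby    | 41.666667  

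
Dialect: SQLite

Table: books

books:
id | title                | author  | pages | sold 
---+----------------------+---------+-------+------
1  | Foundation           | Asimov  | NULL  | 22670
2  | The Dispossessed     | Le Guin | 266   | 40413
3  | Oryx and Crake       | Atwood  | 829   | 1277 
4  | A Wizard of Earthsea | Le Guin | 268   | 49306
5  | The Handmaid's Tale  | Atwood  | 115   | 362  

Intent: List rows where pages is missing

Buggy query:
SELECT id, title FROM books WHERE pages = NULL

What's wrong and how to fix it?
Bug: '= NULL' is always unknown in SQL three-valued logic, so no rows match

Fix: Replace '= NULL' with 'IS NULL'

Corrected query:
SELECT id, title FROM books WHERE pages IS NULL

Result:
id | title     
---+-----------
1  | Foundation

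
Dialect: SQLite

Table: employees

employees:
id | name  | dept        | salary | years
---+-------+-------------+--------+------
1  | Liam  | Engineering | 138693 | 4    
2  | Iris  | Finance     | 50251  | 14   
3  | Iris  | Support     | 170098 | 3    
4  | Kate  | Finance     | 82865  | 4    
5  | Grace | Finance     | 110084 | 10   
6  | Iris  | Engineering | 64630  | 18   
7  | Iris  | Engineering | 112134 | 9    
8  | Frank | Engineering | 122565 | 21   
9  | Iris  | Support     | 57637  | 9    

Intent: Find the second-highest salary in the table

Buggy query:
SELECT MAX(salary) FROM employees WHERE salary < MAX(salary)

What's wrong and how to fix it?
Bug: MAX(salary) on the right of the comparison is an aggregate-in-WHERE error

Fix: Put the inner MAX in a scalar subquery

Corrected query:
SELECT MAX(salary) FROM employees WHERE salary < (SELECT MAX(salary) FROM employees)

Result:
MAX(salary)
-----------
138693     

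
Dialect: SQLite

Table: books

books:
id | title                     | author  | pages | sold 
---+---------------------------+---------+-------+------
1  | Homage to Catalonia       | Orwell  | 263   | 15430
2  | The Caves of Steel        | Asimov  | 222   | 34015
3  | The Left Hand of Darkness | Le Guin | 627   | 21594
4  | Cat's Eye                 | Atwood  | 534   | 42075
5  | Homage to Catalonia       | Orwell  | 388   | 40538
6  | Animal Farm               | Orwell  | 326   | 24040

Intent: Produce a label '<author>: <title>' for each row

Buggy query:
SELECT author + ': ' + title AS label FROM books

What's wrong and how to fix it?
Bug: '+' is numeric addition; on text columns SQLite converts them to 0 instead of concatenating

Fix: Use the || operator for string concatenation

Corrected query:
SELECT author || ': ' || title AS label FROM books

Result:
label                             
----------------------------------
Orwell: Homage to Catalonia       
Asimov: The Caves of Steel        
Le Guin: The Left Hand of Darkness
Atwood: Cat's Eye                 
Orwell: Homage to Catalonia       
Orwell: Animal Farm               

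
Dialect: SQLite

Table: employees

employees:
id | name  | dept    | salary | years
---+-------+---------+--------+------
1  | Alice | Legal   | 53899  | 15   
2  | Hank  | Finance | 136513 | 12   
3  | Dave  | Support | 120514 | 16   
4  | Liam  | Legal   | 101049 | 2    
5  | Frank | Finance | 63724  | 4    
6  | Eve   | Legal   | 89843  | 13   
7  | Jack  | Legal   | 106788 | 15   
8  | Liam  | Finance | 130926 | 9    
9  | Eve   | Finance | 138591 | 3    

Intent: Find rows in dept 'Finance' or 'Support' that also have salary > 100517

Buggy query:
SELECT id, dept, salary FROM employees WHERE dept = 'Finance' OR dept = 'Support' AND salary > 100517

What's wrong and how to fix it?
Bug: Without parentheses, AND is evaluated before OR, so the salary filter only applies to the 'Support' branch

Fix: Group the OR with parentheses (or use IN), then AND the threshold

Corrected query:
SELECT id, dept, salary FROM employees WHERE (dept = 'Finance' OR dept = 'Support') AND salary > 100517

Result:
id | dept    | salary
---+---------+-------
2  | Finance | 136513
3  | Support | 120514
8  | Finance | 130926
9  | Finance | 138591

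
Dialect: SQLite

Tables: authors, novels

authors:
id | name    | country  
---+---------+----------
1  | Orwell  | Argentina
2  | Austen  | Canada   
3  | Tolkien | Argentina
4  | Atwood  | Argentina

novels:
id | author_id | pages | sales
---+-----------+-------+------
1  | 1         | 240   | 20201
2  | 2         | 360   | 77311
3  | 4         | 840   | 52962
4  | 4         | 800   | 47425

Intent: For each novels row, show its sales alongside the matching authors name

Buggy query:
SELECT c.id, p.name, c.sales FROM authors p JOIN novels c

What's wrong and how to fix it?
Bug: Missing join condition: each novels row is matched to all authors rows instead of just its own

Fix: Specify the join condition linking the foreign key to the parent id

Corrected query:
SELECT c.id, p.name, c.sales FROM authors p JOIN novels c ON c.author_id = p.id

Result:
id | name   | sales
---+--------+------
1  | Orwell | 20201
2  | Austen | 77311
3  | Atwood | 52962
4  | Atwood | 47425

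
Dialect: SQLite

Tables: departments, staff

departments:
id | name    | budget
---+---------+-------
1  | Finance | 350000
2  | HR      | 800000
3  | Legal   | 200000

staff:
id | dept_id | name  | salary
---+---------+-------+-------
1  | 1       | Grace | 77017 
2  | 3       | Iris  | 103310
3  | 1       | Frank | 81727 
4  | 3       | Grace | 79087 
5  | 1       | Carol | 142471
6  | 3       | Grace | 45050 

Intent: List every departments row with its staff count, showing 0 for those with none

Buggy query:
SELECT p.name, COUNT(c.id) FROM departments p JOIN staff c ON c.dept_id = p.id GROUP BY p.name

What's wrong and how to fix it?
Bug: INNER JOIN drops departments rows that have no matching staff rows

Fix: Use LEFT JOIN so parents without children still appear (COUNT(c.id) gives 0)

Corrected query:
SELECT p.name, COUNT(c.id) FROM departments p LEFT JOIN staff c ON c.dept_id = p.id GROUP BY p.name

Result:
name    | COUNT(c.id)
--------+------------
Finance | 3          
HR      | 0          
Legal   | 3          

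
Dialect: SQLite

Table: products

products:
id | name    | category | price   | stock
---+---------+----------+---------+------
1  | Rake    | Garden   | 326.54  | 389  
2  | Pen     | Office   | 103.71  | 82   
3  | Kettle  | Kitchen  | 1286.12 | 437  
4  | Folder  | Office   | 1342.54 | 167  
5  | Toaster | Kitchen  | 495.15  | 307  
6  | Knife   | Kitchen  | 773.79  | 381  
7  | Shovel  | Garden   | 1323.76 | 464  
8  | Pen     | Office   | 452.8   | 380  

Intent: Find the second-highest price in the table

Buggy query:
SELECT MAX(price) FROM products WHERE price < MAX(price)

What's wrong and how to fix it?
Bug: MAX(price) on the right of the comparison is an aggregate-in-WHERE error

Fix: Put the inner MAX in a scalar subquery

Corrected query:
SELECT MAX(price) FROM products WHERE price < (SELECT MAX(price) FROM products)

Result:
MAX(price)
----------
1323.76   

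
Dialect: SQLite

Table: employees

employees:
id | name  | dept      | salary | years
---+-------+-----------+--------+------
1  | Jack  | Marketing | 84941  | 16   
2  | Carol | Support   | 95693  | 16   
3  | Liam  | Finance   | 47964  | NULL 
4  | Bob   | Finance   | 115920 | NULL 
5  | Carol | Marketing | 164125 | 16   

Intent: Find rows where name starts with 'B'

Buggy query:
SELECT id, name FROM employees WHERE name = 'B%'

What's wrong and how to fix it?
Bug: Wildcards only work with LIKE; '=' treats '%' as a literal character

Fix: Replace '=' with LIKE so 'B%' is treated as a pattern

Corrected query:
SELECT id, name FROM employees WHERE name LIKE 'B%'

Result:
id | name
---+-----
4  | Bob 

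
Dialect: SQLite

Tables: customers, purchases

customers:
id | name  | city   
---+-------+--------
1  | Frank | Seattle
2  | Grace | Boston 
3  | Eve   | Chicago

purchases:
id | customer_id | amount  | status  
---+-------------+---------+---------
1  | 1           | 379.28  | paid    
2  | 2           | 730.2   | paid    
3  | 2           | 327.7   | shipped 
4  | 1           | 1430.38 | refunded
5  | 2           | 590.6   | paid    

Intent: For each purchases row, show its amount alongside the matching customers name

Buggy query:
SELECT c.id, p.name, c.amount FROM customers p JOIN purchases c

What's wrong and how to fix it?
Bug: Missing join condition: each purchases row is matched to all customers rows instead of just its own

Fix: Specify the join condition linking the foreign key to the parent id

Corrected query:
SELECT c.id, p.name, c.amount FROM customers p JOIN purchases c ON c.customer_id = p.id

Result:
id | name  | amount 
---+-------+--------
1  | Frank | 379.28 
2  | Grace | 730.2  
3  | Grace | 327.7  
4  | Frank | 1430.38
5  | Grace | 590.6  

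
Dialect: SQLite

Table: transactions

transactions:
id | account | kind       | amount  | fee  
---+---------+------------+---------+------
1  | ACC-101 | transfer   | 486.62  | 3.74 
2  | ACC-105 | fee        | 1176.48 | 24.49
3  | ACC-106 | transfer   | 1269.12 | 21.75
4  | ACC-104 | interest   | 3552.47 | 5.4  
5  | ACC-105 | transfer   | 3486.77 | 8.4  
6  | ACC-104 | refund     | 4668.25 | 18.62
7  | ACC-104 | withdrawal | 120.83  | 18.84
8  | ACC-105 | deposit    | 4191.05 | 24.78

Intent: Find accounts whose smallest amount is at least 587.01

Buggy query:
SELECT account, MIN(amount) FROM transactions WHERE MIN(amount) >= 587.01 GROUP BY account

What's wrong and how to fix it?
Bug: Aggregates like MIN are computed per group after WHERE runs

Fix: Use HAVING for the per-group MIN condition

Corrected query:
SELECT account, MIN(amount) FROM transactions GROUP BY account HAVING MIN(amount) >= 587.01

Result:
account | MIN(amount)
--------+------------
ACC-105 | 1176.48    
ACC-106 | 1269.12    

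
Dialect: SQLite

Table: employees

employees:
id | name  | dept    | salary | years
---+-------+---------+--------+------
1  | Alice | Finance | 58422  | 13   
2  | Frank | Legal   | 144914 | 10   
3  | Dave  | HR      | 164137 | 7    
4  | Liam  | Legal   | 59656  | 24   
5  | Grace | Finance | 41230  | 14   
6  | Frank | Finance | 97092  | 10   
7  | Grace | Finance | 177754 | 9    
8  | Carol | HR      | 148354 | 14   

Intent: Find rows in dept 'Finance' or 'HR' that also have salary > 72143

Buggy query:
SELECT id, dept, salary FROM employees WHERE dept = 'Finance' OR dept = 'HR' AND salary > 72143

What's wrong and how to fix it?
Bug: AND binds tighter than OR, so this parses as dept = 'Finance' OR (dept = 'HR' AND salary > 72143)

Fix: Add parentheses around the OR so the AND applies to both alternatives

Corrected query:
SELECT id, dept, salary FROM employees WHERE (dept = 'Finance' OR dept = 'HR') AND salary > 72143

Result:
id | dept    | salary
---+---------+-------
3  | HR      | 164137
6  | Finance | 97092 
7  | Finance | 177754
8  | HR      | 148354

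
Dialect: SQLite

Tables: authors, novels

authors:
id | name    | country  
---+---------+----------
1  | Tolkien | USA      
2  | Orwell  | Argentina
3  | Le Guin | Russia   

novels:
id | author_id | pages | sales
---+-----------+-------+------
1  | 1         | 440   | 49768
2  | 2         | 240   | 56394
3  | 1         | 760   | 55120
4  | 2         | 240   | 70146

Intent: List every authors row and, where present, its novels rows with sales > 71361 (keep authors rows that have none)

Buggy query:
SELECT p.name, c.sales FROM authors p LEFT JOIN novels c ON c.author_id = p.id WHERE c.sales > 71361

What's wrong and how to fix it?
Bug: A WHERE condition on the right-hand table after LEFT JOIN drops unmatched parents

Fix: Put 'c.sales > 71361' in the JOIN's ON clause instead of WHERE

Corrected query:
SELECT p.name, c.sales FROM authors p LEFT JOIN novels c ON c.author_id = p.id AND c.sales > 71361

Result:
name    | sales
--------+------
Tolkien | NULL 
Orwell  | NULL 
Le Guin | NULL 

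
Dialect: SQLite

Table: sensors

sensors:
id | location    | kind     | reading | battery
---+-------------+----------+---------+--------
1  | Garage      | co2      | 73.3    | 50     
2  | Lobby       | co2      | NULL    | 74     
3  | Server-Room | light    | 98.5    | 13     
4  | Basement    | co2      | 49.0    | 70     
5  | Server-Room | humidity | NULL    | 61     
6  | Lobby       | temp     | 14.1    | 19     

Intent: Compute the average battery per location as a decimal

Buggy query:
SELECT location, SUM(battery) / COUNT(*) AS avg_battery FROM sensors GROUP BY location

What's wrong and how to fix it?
Bug: SUM(battery) and COUNT(*) are both integers; the division truncates the fractional part

Fix: Cast one side to REAL so the division keeps the fractional part

Corrected query:
SELECT location, SUM(battery) * 1.0 / COUNT(*) AS avg_battery FROM sensors GROUP BY location

Result:
location    | avg_battery
------------+------------
Basement    | 70         
Garage      | 50         
Lobby       | 46.5       
Server-Room | 37         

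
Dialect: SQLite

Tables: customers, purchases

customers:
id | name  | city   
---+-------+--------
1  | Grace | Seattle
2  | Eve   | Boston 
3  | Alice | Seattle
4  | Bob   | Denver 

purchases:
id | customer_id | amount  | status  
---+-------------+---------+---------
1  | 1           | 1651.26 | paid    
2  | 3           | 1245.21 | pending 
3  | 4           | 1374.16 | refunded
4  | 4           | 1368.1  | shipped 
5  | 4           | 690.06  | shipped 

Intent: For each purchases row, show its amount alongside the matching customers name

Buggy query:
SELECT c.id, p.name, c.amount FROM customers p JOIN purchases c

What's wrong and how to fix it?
Bug: Missing join condition: each purchases row is matched to all customers rows instead of just its own

Fix: Add ON c.customer_id = p.id to the JOIN

Corrected query:
SELECT c.id, p.name, c.amount FROM customers p JOIN purchases c ON c.customer_id = p.id

Result:
id | name  | amount 
---+-------+--------
1  | Grace | 1651.26
2  | Alice | 1245.21
3  | Bob   | 1374.16
4  | Bob   | 1368.1 
5  | Bob   | 690.06 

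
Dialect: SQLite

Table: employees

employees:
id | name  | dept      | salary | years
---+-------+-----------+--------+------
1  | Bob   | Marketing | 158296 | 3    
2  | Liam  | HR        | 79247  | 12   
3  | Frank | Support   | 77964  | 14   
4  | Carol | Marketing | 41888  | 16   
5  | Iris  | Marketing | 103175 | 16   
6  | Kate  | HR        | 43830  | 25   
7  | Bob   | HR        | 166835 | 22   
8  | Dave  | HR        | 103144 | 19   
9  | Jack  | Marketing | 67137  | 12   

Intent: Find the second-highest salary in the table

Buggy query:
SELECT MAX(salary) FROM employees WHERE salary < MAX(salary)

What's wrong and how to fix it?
Bug: MAX(salary) on the right of the comparison is an aggregate-in-WHERE error

Fix: Put the inner MAX in a scalar subquery

Corrected query:
SELECT MAX(salary) FROM employees WHERE salary < (SELECT MAX(salary) FROM employees)

Result:
MAX(salary)
-----------
158296     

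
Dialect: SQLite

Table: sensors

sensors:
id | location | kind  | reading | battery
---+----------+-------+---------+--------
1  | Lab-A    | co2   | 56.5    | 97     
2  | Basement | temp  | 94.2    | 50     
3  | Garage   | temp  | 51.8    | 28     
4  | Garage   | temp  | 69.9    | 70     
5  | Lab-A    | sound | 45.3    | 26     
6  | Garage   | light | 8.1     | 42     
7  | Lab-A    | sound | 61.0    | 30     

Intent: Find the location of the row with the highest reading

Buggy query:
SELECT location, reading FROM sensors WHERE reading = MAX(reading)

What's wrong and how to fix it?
Bug: MAX(reading) is an aggregate and cannot be used directly in WHERE

Fix: Use a subquery: WHERE reading = (SELECT MAX(reading) FROM sensors)

Corrected query:
SELECT location, reading FROM sensors WHERE reading = (SELECT MAX(reading) FROM sensors)

Result:
location | reading
---------+--------
Basement | 94.2   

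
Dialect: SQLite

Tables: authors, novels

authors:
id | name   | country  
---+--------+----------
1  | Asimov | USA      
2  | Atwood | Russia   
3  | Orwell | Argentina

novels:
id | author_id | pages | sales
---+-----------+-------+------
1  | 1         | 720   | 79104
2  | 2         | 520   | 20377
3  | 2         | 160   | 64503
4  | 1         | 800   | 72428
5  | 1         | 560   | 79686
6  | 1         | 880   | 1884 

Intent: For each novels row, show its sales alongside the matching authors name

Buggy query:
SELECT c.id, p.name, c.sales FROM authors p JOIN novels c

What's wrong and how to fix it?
Bug: JOIN with no ON clause produces a cartesian product; every novels row pairs with every authors row

Fix: Add ON c.author_id = p.id to the JOIN

Corrected query:
SELECT c.id, p.name, c.sales FROM authors p JOIN novels c ON c.author_id = p.id

Result:
id | name   | sales
---+--------+------
1  | Asimov | 79104
2  | Atwood | 20377
3  | Atwood | 64503
4  | Asimov | 72428
5  | Asimov | 79686
6  | Asimov | 1884 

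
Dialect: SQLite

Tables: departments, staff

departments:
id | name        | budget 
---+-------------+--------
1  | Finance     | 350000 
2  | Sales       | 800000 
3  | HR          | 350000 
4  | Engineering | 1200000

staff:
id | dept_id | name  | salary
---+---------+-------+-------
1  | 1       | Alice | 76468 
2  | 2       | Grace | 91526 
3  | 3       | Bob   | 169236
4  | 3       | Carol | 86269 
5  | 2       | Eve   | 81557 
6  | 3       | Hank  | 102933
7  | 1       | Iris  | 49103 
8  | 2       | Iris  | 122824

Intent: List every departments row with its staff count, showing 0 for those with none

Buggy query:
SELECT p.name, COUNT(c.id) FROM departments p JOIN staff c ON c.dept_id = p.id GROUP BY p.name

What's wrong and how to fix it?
Bug: INNER JOIN drops departments rows that have no matching staff rows

Fix: Switch to LEFT JOIN to retain unmatched parent rows

Corrected query:
SELECT p.name, COUNT(c.id) FROM departments p LEFT JOIN staff c ON c.dept_id = p.id GROUP BY p.name

Result:
name        | COUNT(c.id)
------------+------------
Engineering | 0          
Finance     | 2          
HR          | 3          
Sales       | 3          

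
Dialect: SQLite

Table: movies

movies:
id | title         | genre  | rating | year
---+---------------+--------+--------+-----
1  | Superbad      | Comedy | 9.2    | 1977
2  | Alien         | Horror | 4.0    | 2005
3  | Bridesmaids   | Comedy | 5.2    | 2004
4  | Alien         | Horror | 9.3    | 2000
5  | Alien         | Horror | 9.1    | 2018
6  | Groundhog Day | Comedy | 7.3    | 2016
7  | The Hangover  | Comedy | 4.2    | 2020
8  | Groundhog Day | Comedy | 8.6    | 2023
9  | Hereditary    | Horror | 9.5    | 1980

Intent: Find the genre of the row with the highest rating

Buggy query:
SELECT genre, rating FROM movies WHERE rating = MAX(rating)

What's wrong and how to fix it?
Bug: MAX(rating) is an aggregate and cannot be used directly in WHERE

Fix: Use a subquery: WHERE rating = (SELECT MAX(rating) FROM movies)

Corrected query:
SELECT genre, rating FROM movies WHERE rating = (SELECT MAX(rating) FROM movies)

Result:
genre  | rating
-------+-------
Horror | 9.5   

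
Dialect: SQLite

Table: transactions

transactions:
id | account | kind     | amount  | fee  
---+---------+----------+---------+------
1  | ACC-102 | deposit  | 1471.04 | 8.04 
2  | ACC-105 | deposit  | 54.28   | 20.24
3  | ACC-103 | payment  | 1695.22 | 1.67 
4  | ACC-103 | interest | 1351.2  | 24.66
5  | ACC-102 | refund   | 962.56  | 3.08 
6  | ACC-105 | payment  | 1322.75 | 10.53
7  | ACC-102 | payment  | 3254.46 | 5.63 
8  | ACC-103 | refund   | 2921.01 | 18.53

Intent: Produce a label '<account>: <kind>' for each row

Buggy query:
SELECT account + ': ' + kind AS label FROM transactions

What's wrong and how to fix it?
Bug: '+' is numeric addition; on text columns SQLite converts them to 0 instead of concatenating

Fix: Replace + with || to concatenate text

Corrected query:
SELECT account || ': ' || kind AS label FROM transactions

Result:
label            
-----------------
ACC-102: deposit 
ACC-105: deposit 
ACC-103: payment 
ACC-103: interest
ACC-102: refund  
ACC-105: payment 
ACC-102: payment 
ACC-103: refund  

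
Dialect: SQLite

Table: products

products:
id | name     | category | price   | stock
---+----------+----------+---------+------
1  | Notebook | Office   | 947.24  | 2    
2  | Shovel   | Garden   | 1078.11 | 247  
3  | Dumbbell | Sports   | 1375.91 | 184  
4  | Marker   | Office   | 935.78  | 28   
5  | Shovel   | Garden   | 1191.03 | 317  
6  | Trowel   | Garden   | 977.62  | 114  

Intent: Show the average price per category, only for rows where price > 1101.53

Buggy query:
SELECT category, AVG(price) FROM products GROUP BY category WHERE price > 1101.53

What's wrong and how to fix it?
Bug: WHERE cannot follow GROUP BY

Fix: Place WHERE between FROM and GROUP BY

Corrected query:
SELECT category, AVG(price) FROM products WHERE price > 1101.53 GROUP BY category

Result:
category | AVG(price)
---------+-----------
Garden   | 1191.03   
Sports   | 1375.91   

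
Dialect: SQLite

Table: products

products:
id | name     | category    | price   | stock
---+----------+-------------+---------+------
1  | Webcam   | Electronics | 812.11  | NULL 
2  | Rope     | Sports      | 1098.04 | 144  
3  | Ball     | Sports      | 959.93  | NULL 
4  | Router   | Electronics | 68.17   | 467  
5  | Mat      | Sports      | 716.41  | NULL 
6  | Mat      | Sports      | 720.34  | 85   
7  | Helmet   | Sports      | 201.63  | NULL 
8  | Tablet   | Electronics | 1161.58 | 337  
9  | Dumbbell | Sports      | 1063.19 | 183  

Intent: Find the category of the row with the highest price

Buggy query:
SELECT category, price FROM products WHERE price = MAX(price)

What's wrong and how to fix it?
Bug: WHERE is evaluated per row; an aggregate over the whole table isn't defined there

Fix: Wrap MAX in a scalar subquery so WHERE compares against a single value

Corrected query:
SELECT category, price FROM products WHERE price = (SELECT MAX(price) FROM products)

Result:
category    | price  
------------+--------
Electronics | 1161.58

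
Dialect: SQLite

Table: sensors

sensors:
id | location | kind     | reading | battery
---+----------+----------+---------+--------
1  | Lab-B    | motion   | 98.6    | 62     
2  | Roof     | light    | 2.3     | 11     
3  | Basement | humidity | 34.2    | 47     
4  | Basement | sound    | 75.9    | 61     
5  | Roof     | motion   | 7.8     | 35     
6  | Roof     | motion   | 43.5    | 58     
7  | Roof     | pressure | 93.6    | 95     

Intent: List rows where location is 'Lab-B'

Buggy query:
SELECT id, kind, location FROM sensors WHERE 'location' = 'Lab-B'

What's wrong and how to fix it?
Bug: 'location' in single quotes is a string literal, not the column; the comparison is literal-vs-literal and never true

Fix: Remove the quotes around the column name (or use double quotes for an identifier)

Corrected query:
SELECT id, kind, location FROM sensors WHERE location = 'Lab-B'

Result:
id | kind   | location
---+--------+---------
1  | motion | Lab-B   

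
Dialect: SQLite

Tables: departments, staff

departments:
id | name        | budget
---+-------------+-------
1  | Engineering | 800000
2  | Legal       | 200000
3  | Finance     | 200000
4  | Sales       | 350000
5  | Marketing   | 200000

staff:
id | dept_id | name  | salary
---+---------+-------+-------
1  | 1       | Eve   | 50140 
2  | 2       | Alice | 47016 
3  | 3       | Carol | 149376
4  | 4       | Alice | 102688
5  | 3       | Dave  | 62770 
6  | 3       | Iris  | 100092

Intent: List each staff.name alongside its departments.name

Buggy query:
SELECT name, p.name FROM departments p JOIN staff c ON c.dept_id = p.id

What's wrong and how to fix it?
Bug: 'name' exists in both joined tables, so the database can't tell which one is meant

Fix: Prefix ambiguous columns with the table alias

Corrected query:
SELECT c.name, p.name FROM departments p JOIN staff c ON c.dept_id = p.id

Result:
name  | name       
------+------------
Eve   | Engineering
Alice | Legal      
Carol | Finance    
Alice | Sales      
Dave  | Finance    
Iris  | Finance    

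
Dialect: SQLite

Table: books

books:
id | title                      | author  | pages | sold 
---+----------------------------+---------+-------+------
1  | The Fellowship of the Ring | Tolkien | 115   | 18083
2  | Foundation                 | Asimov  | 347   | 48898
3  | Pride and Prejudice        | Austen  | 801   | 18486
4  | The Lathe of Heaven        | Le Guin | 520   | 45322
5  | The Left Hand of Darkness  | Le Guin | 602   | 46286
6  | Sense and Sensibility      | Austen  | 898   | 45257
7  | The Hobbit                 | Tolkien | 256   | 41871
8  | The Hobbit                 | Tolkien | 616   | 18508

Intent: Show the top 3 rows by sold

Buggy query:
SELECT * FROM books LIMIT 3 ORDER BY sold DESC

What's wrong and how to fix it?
Bug: LIMIT must come after ORDER BY

Fix: Swap the clauses: ORDER BY first, then LIMIT

Corrected query:
SELECT * FROM books ORDER BY sold DESC LIMIT 3

Result:
id | title                     | author  | pages | sold 
---+---------------------------+---------+-------+------
2  | Foundation                | Asimov  | 347   | 48898
5  | The Left Hand of Darkness | Le Guin | 602   | 46286
4  | The Lathe of Heaven       | Le Guin | 520   | 45322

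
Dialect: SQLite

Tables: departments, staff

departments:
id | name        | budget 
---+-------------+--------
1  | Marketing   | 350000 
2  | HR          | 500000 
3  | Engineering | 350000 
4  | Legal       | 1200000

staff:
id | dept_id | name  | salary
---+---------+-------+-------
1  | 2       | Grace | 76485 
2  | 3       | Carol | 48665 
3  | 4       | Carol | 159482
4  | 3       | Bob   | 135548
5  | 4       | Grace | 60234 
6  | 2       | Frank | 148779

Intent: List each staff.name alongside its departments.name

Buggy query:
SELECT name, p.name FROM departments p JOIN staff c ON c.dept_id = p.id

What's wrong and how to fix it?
Bug: Both tables have a 'name' column; the unqualified reference is ambiguous

Fix: Prefix ambiguous columns with the table alias

Corrected query:
SELECT c.name, p.name FROM departments p JOIN staff c ON c.dept_id = p.id

Result:
name  | name       
------+------------
Grace | HR         
Carol | Engineering
Carol | Legal      
Bob   | Engineering
Grace | Legal      
Frank | HR         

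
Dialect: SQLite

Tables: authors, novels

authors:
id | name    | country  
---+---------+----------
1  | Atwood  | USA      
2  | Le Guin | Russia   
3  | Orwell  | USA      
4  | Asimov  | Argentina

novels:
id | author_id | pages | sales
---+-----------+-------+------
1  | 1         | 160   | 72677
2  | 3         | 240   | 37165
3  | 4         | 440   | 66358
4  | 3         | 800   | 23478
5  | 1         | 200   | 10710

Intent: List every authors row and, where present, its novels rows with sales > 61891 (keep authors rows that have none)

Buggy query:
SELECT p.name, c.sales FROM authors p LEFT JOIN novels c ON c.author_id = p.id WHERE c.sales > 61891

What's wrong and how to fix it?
Bug: Filtering c.sales in WHERE discards the NULL rows produced by LEFT JOIN, turning it into an inner join

Fix: Move the right-table condition into the ON clause so unmatched parents are kept

Corrected query:
SELECT p.name, c.sales FROM authors p LEFT JOIN novels c ON c.author_id = p.id AND c.sales > 61891

Result:
name    | sales
--------+------
Atwood  | 72677
Le Guin | NULL 
Orwell  | NULL 
Asimov  | 66358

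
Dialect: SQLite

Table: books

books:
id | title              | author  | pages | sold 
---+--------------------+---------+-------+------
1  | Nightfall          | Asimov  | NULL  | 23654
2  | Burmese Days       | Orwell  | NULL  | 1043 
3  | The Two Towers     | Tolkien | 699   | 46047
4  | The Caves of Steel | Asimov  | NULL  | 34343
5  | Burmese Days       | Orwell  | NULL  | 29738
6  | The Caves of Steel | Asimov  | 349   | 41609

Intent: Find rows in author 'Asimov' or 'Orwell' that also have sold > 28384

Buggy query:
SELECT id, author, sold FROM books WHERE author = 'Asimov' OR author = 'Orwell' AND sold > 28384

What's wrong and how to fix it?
Bug: AND binds tighter than OR, so this parses as author = 'Asimov' OR (author = 'Orwell' AND sold > 28384)

Fix: Group the OR with parentheses (or use IN), then AND the threshold

Corrected query:
SELECT id, author, sold FROM books WHERE (author = 'Asimov' OR author = 'Orwell') AND sold > 28384

Result:
id | author | sold 
---+--------+------
4  | Asimov | 34343
5  | Orwell | 29738
6  | Asimov | 41609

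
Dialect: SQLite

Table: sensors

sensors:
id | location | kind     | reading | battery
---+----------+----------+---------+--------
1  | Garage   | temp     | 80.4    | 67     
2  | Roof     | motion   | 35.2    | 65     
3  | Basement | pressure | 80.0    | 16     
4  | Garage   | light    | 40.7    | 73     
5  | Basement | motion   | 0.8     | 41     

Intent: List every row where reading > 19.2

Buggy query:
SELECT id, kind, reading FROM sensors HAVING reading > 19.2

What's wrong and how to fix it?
Bug: HAVING filters the output of aggregation, but this query has no GROUP BY and no aggregate functions, so SQLite rejects it (HAVING clause on a non-aggregate query); the condition here is per row

Fix: Use WHERE for row-level filtering

Corrected query:
SELECT id, kind, reading FROM sensors WHERE reading > 19.2

Result:
id | kind     | reading
---+----------+--------
1  | temp     | 80.4   
2  | motion   | 35.2   
3  | pressure | 80     
4  | light    | 40.7   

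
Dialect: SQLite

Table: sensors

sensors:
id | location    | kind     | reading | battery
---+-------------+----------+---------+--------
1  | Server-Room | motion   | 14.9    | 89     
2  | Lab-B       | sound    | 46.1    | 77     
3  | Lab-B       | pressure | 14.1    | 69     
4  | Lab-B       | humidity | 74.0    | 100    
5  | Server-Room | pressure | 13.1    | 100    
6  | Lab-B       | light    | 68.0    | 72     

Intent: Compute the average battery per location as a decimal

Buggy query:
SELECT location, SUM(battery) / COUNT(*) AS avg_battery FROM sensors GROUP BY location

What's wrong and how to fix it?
Bug: SUM(battery) and COUNT(*) are both integers; the division truncates the fractional part

Fix: Cast one side to REAL so the division keeps the fractional part

Corrected query:
SELECT location, SUM(battery) * 1.0 / COUNT(*) AS avg_battery FROM sensors GROUP BY location

Result:
location    | avg_battery
------------+------------
Lab-B       | 79.5       
Server-Room | 94.5       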